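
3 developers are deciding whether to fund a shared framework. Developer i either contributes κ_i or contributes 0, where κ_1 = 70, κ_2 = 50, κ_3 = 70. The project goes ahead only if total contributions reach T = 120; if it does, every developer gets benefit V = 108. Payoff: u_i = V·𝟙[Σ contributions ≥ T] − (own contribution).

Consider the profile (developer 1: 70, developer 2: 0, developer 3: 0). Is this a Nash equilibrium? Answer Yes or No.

No

Total = 70 < 120: not provided.
Developer 1 (pledges 70, payoff -70): dropping to 0 → total 0, payoff 0. Profitable deviation.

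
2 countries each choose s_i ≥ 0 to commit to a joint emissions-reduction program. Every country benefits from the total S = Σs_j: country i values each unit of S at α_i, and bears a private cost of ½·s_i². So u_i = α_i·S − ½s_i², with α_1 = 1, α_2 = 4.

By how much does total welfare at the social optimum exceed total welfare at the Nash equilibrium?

8.5

Country i's FOC: ∂u_i/∂s_i = α_i − s_i = 0, so s_i* = α_i.
NE contributions = (1, 4); S = 5.
W^NE = (Σα)·S − ½Σα_i² = 5² − ½·17 = 16.5.
Planner sets s_i = Σα_j = 5 for every i, so S^SO = 2·5 = 10.
W^SO = (Σα)·S^SO − ½·2·(Σα)² = (2/2)·5² = 25.
Deadweight loss = W^SO − W^NE = 8.5.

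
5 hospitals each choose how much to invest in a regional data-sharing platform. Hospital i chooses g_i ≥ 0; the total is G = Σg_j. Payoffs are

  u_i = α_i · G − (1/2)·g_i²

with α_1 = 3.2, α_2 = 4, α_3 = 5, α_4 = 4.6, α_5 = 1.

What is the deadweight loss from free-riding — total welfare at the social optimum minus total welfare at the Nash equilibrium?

Hospital i's FOC: ∂u_i/∂g_i = α_i − g_i = 0, so g_i* = α_i.
NE contributions = (3.2, 4, 5, 4.6, 1); G = 17.8.
W^NE = (Σα)·G − ½Σα_i² = 17.8² − ½·73.4 = 280.14.
Planner sets g_i = Σα_j = 17.8 for every i, so G^SO = 5·17.8 = 89.
W^SO = (Σα)·G^SO − ½·5·(Σα)² = (5/2)·17.8² = 792.1.
Deadweight loss = W^SO − W^NE = 511.96.

511.96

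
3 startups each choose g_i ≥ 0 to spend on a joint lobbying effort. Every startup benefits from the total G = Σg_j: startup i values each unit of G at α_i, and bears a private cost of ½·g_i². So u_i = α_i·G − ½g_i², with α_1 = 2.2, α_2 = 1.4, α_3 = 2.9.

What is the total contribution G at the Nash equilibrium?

Startup i's FOC: ∂u_i/∂g_i = α_i − g_i = 0, so g_i* = α_i.
NE contributions = (2.2, 1.4, 2.9); G = 6.5.

6.5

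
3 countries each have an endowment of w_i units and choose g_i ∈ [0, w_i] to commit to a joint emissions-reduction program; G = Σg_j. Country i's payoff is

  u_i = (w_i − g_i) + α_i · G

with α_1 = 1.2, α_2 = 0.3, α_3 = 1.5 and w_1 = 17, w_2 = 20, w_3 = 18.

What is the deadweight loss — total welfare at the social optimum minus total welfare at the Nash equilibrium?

40

∂u_i/∂g_i = α_i − 1, so country i contributes w_i if α_i > 1, else 0.
α_i > 1 for i ∈ {1, 3}; NE contributions (17, 0, 18), G = 35.
W^NE = Σw_i − G^NE + (Σα_i)·G^NE = 55 + 2·35 = 125.
Planner: ∂(Σu_j)/∂g_i = Σα_j − 1 = 2 > 0, so everyone contributes w_i; G^SO = 55, W^SO = 55 + 2·55 = 165.
Deadweight loss = 40.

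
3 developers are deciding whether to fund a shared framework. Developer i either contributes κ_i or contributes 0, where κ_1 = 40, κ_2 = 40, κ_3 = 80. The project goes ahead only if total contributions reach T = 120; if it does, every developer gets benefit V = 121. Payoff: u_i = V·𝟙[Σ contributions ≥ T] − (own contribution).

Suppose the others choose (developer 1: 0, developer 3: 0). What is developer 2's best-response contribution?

0

Others' total = 0. Even contributing 40 gives 40 < 120: no benefit either way.
Best response: 0.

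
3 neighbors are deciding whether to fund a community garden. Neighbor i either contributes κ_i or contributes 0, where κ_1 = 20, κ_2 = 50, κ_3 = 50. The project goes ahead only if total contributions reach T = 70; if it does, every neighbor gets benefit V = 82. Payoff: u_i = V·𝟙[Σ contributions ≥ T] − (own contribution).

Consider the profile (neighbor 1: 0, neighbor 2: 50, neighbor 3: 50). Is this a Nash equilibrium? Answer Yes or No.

Yes

Total = 100 ≥ 70: provided.
Neighbor 1 (pledges 0, payoff 82): pledging 20 → total 120, payoff 62. No gain.
Neighbor 2 (pledges 50, payoff 32): dropping to 0 → total 50, payoff 0. No gain.
Neighbor 3 (pledges 50, payoff 32): dropping to 0 → total 50, payoff 0. No gain.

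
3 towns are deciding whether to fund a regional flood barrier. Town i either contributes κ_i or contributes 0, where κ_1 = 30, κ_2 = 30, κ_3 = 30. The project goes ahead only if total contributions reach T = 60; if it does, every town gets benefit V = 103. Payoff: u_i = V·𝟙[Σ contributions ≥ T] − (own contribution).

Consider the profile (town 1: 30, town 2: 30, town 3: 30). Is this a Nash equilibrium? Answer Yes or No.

No

Total = 90 ≥ 60: provided.
Town 1 (pledges 30, payoff 73): dropping to 0 → total 60, payoff 103. Profitable deviation.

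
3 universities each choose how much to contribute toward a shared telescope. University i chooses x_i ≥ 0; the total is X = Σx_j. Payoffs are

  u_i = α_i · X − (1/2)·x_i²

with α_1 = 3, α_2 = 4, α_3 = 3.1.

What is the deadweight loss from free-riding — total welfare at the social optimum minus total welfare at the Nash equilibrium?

68.31

University i's FOC: ∂u_i/∂x_i = α_i − x_i = 0, so x_i* = α_i.
NE contributions = (3, 4, 3.1); X = 10.1.
W^NE = (Σα)·X − ½Σα_i² = 10.1² − ½·34.61 = 84.705.
Planner sets x_i = Σα_j = 10.1 for every i, so X^SO = 3·10.1 = 30.3.
W^SO = (Σα)·X^SO − ½·3·(Σα)² = (3/2)·10.1² = 153.015.
Deadweight loss = W^SO − W^NE = 68.31.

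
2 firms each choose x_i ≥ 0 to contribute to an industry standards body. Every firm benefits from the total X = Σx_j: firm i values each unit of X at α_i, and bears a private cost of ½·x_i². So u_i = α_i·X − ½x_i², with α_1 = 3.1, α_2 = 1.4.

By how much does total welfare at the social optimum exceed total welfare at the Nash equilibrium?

5.785

Firm i's FOC: ∂u_i/∂x_i = α_i − x_i = 0, so x_i* = α_i.
NE contributions = (3.1, 1.4); X = 4.5.
W^NE = (Σα)·X − ½Σα_i² = 4.5² − ½·11.57 = 14.465.
Planner sets x_i = Σα_j = 4.5 for every i, so X^SO = 2·4.5 = 9.
W^SO = (Σα)·X^SO − ½·2·(Σα)² = (2/2)·4.5² = 20.25.
Deadweight loss = W^SO − W^NE = 5.785.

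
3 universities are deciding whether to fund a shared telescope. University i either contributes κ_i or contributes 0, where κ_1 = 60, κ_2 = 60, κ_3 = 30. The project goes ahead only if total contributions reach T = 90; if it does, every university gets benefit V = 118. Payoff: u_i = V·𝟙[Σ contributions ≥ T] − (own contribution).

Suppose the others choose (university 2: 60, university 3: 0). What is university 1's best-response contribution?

Others' total = 60. Contributing 60 brings total to 120 ≥ 90: gain V − κ_1 = 58.
Best response: 60.

60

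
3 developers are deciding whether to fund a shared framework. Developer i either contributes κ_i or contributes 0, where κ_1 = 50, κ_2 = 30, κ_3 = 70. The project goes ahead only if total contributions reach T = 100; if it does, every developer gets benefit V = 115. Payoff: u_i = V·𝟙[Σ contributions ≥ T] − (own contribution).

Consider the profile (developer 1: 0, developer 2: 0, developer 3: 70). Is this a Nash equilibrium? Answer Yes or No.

No

Total = 70 < 100: not provided.
Developer 1 (pledges 0, payoff 0): pledging 50 → total 120, payoff 65. Profitable deviation.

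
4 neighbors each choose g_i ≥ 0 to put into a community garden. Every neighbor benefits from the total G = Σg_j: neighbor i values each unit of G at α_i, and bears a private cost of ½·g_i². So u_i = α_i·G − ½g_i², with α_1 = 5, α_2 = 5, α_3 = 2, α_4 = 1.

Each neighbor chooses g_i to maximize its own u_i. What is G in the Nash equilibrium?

Neighbor i's FOC: ∂u_i/∂g_i = α_i − g_i = 0, so g_i* = α_i.
NE contributions = (5, 5, 2, 1); G = 13.

13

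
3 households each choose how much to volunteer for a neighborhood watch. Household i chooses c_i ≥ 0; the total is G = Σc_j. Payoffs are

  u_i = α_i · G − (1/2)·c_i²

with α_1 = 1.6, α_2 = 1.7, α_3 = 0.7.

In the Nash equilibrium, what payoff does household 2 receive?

Household i's FOC: ∂u_i/∂c_i = α_i − c_i = 0, so c_i* = α_i.
NE contributions = (1.6, 1.7, 0.7); G = 4.
u_2 = α_2·G − ½·(c_2)² = 1.7·4 − ½·1.7² = 5.355.

5.355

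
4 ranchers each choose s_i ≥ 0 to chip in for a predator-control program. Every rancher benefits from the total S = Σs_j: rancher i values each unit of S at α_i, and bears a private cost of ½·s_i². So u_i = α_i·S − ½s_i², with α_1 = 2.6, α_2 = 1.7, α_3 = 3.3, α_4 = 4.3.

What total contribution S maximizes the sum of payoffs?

47.6

Planner FOC: ∂(Σu_j)/∂s_i = (Σα_j) − s_i = 0, so s_i^SO = Σα_j = 11.9 for every i; S^SO = 47.6.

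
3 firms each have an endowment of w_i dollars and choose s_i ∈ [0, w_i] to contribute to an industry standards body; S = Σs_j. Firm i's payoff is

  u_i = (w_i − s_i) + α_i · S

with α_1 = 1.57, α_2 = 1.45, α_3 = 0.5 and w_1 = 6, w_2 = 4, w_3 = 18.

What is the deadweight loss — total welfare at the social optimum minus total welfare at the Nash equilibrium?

∂u_i/∂s_i = α_i − 1, so firm i contributes w_i if α_i > 1, else 0.
α_i > 1 for i ∈ {1, 2}; NE contributions (6, 4, 0), S = 10.
W^NE = Σw_i − S^NE + (Σα_i)·S^NE = 28 + 2.52·10 = 53.2.
Planner: ∂(Σu_j)/∂s_i = Σα_j − 1 = 2.52 > 0, so everyone contributes w_i; S^SO = 28, W^SO = 28 + 2.52·28 = 98.56.
Deadweight loss = 45.36.

45.36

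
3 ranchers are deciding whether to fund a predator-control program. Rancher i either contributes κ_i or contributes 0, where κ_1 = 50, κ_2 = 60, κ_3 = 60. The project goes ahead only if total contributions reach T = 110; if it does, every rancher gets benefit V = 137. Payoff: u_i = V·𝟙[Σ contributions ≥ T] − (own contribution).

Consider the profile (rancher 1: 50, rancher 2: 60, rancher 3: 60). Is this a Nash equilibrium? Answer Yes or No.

Total = 170 ≥ 110: provided.
Rancher 1 (pledges 50, payoff 87): dropping to 0 → total 120, payoff 137. Profitable deviation.

No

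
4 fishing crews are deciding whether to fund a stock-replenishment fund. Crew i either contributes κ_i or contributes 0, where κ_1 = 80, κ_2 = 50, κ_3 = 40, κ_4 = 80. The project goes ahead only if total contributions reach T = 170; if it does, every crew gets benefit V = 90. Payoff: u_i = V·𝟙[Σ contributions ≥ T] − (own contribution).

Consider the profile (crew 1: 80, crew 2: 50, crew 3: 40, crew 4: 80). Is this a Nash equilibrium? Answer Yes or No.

Total = 250 ≥ 170: provided.
Crew 1 (pledges 80, payoff 10): dropping to 0 → total 170, payoff 90. Profitable deviation.

No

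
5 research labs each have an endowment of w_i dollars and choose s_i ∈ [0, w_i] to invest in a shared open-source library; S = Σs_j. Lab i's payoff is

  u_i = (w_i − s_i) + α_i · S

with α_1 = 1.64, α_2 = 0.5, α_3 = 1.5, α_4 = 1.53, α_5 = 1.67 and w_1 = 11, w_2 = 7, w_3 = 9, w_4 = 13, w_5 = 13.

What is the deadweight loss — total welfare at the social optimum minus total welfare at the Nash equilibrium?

40.88

∂u_i/∂s_i = α_i − 1, so lab i contributes w_i if α_i > 1, else 0.
α_i > 1 for i ∈ {1, 3, 4, 5}; NE contributions (11, 0, 9, 13, 13), S = 46.
W^NE = Σw_i − S^NE + (Σα_i)·S^NE = 53 + 5.84·46 = 321.64.
Planner: ∂(Σu_j)/∂s_i = Σα_j − 1 = 5.84 > 0, so everyone contributes w_i; S^SO = 53, W^SO = 53 + 5.84·53 = 362.52.
Deadweight loss = 40.88.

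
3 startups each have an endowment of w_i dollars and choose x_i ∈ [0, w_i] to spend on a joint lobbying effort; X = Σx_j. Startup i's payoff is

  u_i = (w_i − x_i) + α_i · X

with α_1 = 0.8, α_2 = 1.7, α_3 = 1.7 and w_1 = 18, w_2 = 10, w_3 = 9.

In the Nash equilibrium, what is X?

19

∂u_i/∂x_i = α_i − 1, so startup i contributes w_i if α_i > 1, else 0.
α_i > 1 for i ∈ {2, 3}; NE contributions (0, 10, 9), X = 19.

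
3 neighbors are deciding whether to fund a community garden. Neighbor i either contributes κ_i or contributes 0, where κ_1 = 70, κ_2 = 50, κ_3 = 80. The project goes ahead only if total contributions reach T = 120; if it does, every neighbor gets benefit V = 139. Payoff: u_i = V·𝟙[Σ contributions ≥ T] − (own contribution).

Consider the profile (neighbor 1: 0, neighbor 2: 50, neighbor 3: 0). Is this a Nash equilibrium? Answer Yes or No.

Total = 50 < 120: not provided.
Neighbor 1 (pledges 0, payoff 0): pledging 70 → total 120, payoff 69. Profitable deviation.

No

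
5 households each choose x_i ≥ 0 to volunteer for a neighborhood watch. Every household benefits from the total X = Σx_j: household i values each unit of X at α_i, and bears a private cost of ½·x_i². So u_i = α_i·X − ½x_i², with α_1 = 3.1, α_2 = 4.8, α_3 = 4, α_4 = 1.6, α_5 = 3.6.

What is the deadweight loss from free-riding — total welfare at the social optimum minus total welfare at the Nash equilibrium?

470.7

Household i's FOC: ∂u_i/∂x_i = α_i − x_i = 0, so x_i* = α_i.
NE contributions = (3.1, 4.8, 4, 1.6, 3.6); X = 17.1.
W^NE = (Σα)·X − ½Σα_i² = 17.1² − ½·64.17 = 260.325.
Planner sets x_i = Σα_j = 17.1 for every i, so X^SO = 5·17.1 = 85.5.
W^SO = (Σα)·X^SO − ½·5·(Σα)² = (5/2)·17.1² = 731.025.
Deadweight loss = W^SO − W^NE = 470.7.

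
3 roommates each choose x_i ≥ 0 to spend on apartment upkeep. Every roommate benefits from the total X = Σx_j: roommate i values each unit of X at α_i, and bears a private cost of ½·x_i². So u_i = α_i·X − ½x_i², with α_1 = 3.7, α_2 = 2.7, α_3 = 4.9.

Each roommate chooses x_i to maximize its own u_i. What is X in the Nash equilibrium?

11.3

Roommate i's FOC: ∂u_i/∂x_i = α_i − x_i = 0, so x_i* = α_i.
NE contributions = (3.7, 2.7, 4.9); X = 11.3.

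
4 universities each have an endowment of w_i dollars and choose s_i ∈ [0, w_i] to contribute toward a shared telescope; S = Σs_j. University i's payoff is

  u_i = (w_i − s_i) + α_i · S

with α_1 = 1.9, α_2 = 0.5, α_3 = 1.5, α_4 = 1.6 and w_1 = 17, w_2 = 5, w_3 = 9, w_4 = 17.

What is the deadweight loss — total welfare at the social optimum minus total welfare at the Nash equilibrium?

∂u_i/∂s_i = α_i − 1, so university i contributes w_i if α_i > 1, else 0.
α_i > 1 for i ∈ {1, 3, 4}; NE contributions (17, 0, 9, 17), S = 43.
W^NE = Σw_i − S^NE + (Σα_i)·S^NE = 48 + 4.5·43 = 241.5.
Planner: ∂(Σu_j)/∂s_i = Σα_j − 1 = 4.5 > 0, so everyone contributes w_i; S^SO = 48, W^SO = 48 + 4.5·48 = 264.
Deadweight loss = 22.5.

22.5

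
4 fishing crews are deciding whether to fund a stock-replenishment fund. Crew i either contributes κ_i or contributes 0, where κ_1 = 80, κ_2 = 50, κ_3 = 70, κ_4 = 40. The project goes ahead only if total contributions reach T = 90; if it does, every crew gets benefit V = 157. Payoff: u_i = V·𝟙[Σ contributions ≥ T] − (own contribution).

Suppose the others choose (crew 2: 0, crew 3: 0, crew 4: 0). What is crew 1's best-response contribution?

Others' total = 0. Even contributing 80 gives 80 < 90: no benefit either way.
Best response: 0.

0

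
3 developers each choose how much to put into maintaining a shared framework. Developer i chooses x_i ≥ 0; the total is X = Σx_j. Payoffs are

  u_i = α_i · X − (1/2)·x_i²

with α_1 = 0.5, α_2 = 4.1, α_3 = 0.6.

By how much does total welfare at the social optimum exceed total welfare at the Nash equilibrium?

22.23

Developer i's FOC: ∂u_i/∂x_i = α_i − x_i = 0, so x_i* = α_i.
NE contributions = (0.5, 4.1, 0.6); X = 5.2.
W^NE = (Σα)·X − ½Σα_i² = 5.2² − ½·17.42 = 18.33.
Planner sets x_i = Σα_j = 5.2 for every i, so X^SO = 3·5.2 = 15.6.
W^SO = (Σα)·X^SO − ½·3·(Σα)² = (3/2)·5.2² = 40.56.
Deadweight loss = W^SO − W^NE = 22.23.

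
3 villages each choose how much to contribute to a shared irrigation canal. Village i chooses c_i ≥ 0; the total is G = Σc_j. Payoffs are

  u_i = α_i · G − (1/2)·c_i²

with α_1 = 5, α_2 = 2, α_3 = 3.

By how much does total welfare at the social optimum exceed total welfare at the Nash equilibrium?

69

Village i's FOC: ∂u_i/∂c_i = α_i − c_i = 0, so c_i* = α_i.
NE contributions = (5, 2, 3); G = 10.
W^NE = (Σα)·G − ½Σα_i² = 10² − ½·38 = 81.
Planner sets c_i = Σα_j = 10 for every i, so G^SO = 3·10 = 30.
W^SO = (Σα)·G^SO − ½·3·(Σα)² = (3/2)·10² = 150.
Deadweight loss = W^SO − W^NE = 69.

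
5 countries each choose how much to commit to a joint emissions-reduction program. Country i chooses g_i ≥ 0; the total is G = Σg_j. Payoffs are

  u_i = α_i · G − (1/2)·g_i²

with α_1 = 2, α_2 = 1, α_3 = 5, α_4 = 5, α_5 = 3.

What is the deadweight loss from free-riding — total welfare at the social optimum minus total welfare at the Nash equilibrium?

416

Country i's FOC: ∂u_i/∂g_i = α_i − g_i = 0, so g_i* = α_i.
NE contributions = (2, 1, 5, 5, 3); G = 16.
W^NE = (Σα)·G − ½Σα_i² = 16² − ½·64 = 224.
Planner sets g_i = Σα_j = 16 for every i, so G^SO = 5·16 = 80.
W^SO = (Σα)·G^SO − ½·5·(Σα)² = (5/2)·16² = 640.
Deadweight loss = W^SO − W^NE = 416.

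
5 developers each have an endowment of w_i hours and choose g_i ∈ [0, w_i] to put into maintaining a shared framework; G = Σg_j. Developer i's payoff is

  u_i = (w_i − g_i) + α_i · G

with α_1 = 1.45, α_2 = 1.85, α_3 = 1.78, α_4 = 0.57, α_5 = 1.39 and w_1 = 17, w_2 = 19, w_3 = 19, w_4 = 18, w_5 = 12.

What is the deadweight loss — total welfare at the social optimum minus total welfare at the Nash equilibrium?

108.72

∂u_i/∂g_i = α_i − 1, so developer i contributes w_i if α_i > 1, else 0.
α_i > 1 for i ∈ {1, 2, 3, 5}; NE contributions (17, 19, 19, 0, 12), G = 67.
W^NE = Σw_i − G^NE + (Σα_i)·G^NE = 85 + 6.04·67 = 489.68.
Planner: ∂(Σu_j)/∂g_i = Σα_j − 1 = 6.04 > 0, so everyone contributes w_i; G^SO = 85, W^SO = 85 + 6.04·85 = 598.4.
Deadweight loss = 108.72.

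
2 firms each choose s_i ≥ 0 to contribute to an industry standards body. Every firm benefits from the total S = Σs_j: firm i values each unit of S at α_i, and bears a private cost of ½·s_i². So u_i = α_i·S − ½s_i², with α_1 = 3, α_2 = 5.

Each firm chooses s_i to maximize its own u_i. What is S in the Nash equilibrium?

8

Firm i's FOC: ∂u_i/∂s_i = α_i − s_i = 0, so s_i* = α_i.
NE contributions = (3, 5); S = 8.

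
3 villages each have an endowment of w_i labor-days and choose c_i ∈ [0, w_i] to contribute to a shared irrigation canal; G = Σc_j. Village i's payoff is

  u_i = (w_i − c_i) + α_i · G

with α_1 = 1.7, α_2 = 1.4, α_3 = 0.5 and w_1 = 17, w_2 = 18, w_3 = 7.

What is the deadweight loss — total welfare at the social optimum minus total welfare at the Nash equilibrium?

18.2

∂u_i/∂c_i = α_i − 1, so village i contributes w_i if α_i > 1, else 0.
α_i > 1 for i ∈ {1, 2}; NE contributions (17, 18, 0), G = 35.
W^NE = Σw_i − G^NE + (Σα_i)·G^NE = 42 + 2.6·35 = 133.
Planner: ∂(Σu_j)/∂c_i = Σα_j − 1 = 2.6 > 0, so everyone contributes w_i; G^SO = 42, W^SO = 42 + 2.6·42 = 151.2.
Deadweight loss = 18.2.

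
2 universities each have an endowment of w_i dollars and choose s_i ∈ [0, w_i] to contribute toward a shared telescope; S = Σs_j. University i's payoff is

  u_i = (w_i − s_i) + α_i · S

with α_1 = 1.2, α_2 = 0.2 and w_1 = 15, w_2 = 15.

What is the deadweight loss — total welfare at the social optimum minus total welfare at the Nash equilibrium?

6

∂u_i/∂s_i = α_i − 1, so university i contributes w_i if α_i > 1, else 0.
α_i > 1 for i ∈ {1}; NE contributions (15, 0), S = 15.
W^NE = Σw_i − S^NE + (Σα_i)·S^NE = 30 + 0.4·15 = 36.
Planner: ∂(Σu_j)/∂s_i = Σα_j − 1 = 0.4 > 0, so everyone contributes w_i; S^SO = 30, W^SO = 30 + 0.4·30 = 42.
Deadweight loss = 6.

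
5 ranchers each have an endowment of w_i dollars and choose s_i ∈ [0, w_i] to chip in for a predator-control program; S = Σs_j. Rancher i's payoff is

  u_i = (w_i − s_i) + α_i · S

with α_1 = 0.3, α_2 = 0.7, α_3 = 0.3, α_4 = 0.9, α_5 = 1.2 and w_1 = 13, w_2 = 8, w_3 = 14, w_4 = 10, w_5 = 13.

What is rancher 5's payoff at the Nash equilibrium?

∂u_i/∂s_i = α_i − 1, so rancher i contributes w_i if α_i > 1, else 0.
α_i > 1 for i ∈ {5}; NE contributions (0, 0, 0, 0, 13), S = 13.
u_5 = (13 − 13) + 1.2·13 = 15.6.

15.6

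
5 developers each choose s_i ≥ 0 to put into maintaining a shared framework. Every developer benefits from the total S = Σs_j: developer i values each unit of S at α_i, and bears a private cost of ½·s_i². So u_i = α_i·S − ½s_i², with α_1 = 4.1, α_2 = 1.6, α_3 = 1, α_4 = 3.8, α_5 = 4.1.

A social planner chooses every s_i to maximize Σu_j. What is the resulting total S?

73

Planner FOC: ∂(Σu_j)/∂s_i = (Σα_j) − s_i = 0, so s_i^SO = Σα_j = 14.6 for every i; S^SO = 73.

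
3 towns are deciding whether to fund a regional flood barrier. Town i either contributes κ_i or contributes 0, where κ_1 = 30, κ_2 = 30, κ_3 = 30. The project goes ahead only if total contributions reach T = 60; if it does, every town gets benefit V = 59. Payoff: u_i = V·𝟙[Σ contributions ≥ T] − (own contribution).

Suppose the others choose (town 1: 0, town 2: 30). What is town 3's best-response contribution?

Others' total = 30. Contributing 30 brings total to 60 ≥ 60: gain V − κ_3 = 29.
Best response: 30.

30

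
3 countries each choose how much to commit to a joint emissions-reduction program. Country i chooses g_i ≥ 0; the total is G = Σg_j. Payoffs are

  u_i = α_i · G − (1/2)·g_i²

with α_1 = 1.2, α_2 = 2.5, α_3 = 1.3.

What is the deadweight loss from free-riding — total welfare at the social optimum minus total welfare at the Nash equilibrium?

17.19

Country i's FOC: ∂u_i/∂g_i = α_i − g_i = 0, so g_i* = α_i.
NE contributions = (1.2, 2.5, 1.3); G = 5.
W^NE = (Σα)·G − ½Σα_i² = 5² − ½·9.38 = 20.31.
Planner sets g_i = Σα_j = 5 for every i, so G^SO = 3·5 = 15.
W^SO = (Σα)·G^SO − ½·3·(Σα)² = (3/2)·5² = 37.5.
Deadweight loss = W^SO − W^NE = 17.19.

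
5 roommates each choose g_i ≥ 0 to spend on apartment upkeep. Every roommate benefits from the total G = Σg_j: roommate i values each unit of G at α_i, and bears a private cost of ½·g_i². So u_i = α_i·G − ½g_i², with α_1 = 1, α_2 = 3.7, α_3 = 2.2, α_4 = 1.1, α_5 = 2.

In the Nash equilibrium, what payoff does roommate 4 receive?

10.395

Roommate i's FOC: ∂u_i/∂g_i = α_i − g_i = 0, so g_i* = α_i.
NE contributions = (1, 3.7, 2.2, 1.1, 2); G = 10.
u_4 = α_4·G − ½·(g_4)² = 1.1·10 − ½·1.1² = 10.395.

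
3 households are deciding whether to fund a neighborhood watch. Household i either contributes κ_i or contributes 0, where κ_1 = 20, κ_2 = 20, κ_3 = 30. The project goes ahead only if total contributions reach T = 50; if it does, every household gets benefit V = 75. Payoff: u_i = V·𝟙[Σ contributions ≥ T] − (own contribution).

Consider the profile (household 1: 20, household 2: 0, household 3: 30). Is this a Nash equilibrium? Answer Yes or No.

Yes

Total = 50 ≥ 50: provided.
Household 1 (pledges 20, payoff 55): dropping to 0 → total 30, payoff 0. No gain.
Household 2 (pledges 0, payoff 75): pledging 20 → total 70, payoff 55. No gain.
Household 3 (pledges 30, payoff 45): dropping to 0 → total 20, payoff 0. No gain.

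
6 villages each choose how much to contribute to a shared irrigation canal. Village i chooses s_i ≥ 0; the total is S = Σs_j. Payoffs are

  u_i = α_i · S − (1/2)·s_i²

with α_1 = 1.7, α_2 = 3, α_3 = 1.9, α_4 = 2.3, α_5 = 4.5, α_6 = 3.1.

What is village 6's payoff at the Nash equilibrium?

46.345

Village i's FOC: ∂u_i/∂s_i = α_i − s_i = 0, so s_i* = α_i.
NE contributions = (1.7, 3, 1.9, 2.3, 4.5, 3.1); S = 16.5.
u_6 = α_6·S − ½·(s_6)² = 3.1·16.5 − ½·3.1² = 46.345.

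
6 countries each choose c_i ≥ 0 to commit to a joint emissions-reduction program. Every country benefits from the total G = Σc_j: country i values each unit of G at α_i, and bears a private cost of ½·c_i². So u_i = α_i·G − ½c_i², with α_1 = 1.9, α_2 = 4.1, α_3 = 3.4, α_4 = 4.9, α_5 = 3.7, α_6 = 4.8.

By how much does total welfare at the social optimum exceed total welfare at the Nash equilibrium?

1086.04

Country i's FOC: ∂u_i/∂c_i = α_i − c_i = 0, so c_i* = α_i.
NE contributions = (1.9, 4.1, 3.4, 4.9, 3.7, 4.8); G = 22.8.
W^NE = (Σα)·G − ½Σα_i² = 22.8² − ½·92.72 = 473.48.
Planner sets c_i = Σα_j = 22.8 for every i, so G^SO = 6·22.8 = 136.8.
W^SO = (Σα)·G^SO − ½·6·(Σα)² = (6/2)·22.8² = 1559.52.
Deadweight loss = W^SO − W^NE = 1086.04.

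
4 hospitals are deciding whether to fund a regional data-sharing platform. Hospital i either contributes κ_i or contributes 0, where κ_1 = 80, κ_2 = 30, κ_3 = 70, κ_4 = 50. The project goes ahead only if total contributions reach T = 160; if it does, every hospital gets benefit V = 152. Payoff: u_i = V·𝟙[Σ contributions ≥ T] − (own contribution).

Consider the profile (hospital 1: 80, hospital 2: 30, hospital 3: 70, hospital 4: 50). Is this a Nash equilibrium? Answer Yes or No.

Total = 230 ≥ 160: provided.
Hospital 1 (pledges 80, payoff 72): dropping to 0 → total 150, payoff 0. No gain.
Hospital 2 (pledges 30, payoff 122): dropping to 0 → total 200, payoff 152. Profitable deviation.

No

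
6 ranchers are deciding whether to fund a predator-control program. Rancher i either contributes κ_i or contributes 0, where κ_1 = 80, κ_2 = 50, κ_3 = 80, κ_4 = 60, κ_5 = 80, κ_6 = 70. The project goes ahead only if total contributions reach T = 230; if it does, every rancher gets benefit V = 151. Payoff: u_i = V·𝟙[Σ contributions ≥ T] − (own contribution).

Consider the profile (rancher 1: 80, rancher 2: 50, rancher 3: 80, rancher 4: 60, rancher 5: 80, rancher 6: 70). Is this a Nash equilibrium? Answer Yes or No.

No

Total = 420 ≥ 230: provided.
Rancher 1 (pledges 80, payoff 71): dropping to 0 → total 340, payoff 151. Profitable deviation.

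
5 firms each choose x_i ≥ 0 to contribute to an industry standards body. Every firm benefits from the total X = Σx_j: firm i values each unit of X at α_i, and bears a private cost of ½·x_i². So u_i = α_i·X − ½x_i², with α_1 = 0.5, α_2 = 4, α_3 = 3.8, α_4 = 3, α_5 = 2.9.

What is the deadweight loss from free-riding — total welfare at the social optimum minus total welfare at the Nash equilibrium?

Firm i's FOC: ∂u_i/∂x_i = α_i − x_i = 0, so x_i* = α_i.
NE contributions = (0.5, 4, 3.8, 3, 2.9); X = 14.2.
W^NE = (Σα)·X − ½Σα_i² = 14.2² − ½·48.1 = 177.59.
Planner sets x_i = Σα_j = 14.2 for every i, so X^SO = 5·14.2 = 71.
W^SO = (Σα)·X^SO − ½·5·(Σα)² = (5/2)·14.2² = 504.1.
Deadweight loss = W^SO − W^NE = 326.51.

326.51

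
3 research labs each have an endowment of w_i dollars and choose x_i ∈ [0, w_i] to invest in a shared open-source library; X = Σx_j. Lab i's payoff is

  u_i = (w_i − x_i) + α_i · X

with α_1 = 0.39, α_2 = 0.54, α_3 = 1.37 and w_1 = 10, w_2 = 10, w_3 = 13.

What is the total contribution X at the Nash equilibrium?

13

∂u_i/∂x_i = α_i − 1, so lab i contributes w_i if α_i > 1, else 0.
α_i > 1 for i ∈ {3}; NE contributions (0, 0, 13), X = 13.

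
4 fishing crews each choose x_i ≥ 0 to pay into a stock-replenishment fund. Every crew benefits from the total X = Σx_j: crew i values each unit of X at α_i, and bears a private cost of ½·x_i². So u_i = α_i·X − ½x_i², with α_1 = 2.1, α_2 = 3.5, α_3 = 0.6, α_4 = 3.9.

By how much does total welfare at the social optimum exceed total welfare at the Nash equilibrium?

118.125

Crew i's FOC: ∂u_i/∂x_i = α_i − x_i = 0, so x_i* = α_i.
NE contributions = (2.1, 3.5, 0.6, 3.9); X = 10.1.
W^NE = (Σα)·X − ½Σα_i² = 10.1² − ½·32.23 = 85.895.
Planner sets x_i = Σα_j = 10.1 for every i, so X^SO = 4·10.1 = 40.4.
W^SO = (Σα)·X^SO − ½·4·(Σα)² = (4/2)·10.1² = 204.02.
Deadweight loss = W^SO − W^NE = 118.125.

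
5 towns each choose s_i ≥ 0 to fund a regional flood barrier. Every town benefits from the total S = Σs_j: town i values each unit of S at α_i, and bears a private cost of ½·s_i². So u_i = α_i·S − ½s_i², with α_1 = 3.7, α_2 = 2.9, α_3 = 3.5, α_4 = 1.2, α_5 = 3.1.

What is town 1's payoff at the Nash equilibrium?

46.435

Town i's FOC: ∂u_i/∂s_i = α_i − s_i = 0, so s_i* = α_i.
NE contributions = (3.7, 2.9, 3.5, 1.2, 3.1); S = 14.4.
u_1 = α_1·S − ½·(s_1)² = 3.7·14.4 − ½·3.7² = 46.435.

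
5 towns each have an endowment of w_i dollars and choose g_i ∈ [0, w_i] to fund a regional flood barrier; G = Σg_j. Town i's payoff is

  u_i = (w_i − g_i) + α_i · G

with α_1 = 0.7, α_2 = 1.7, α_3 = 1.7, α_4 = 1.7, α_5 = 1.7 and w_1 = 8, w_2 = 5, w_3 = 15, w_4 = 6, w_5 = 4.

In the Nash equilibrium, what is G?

∂u_i/∂g_i = α_i − 1, so town i contributes w_i if α_i > 1, else 0.
α_i > 1 for i ∈ {2, 3, 4, 5}; NE contributions (0, 5, 15, 6, 4), G = 30.

30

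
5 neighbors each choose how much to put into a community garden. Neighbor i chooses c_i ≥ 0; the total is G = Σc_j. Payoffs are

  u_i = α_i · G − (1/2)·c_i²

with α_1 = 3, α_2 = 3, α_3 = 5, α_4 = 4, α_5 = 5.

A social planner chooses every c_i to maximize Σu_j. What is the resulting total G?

100

Planner FOC: ∂(Σu_j)/∂c_i = (Σα_j) − c_i = 0, so c_i^SO = Σα_j = 20 for every i; G^SO = 100.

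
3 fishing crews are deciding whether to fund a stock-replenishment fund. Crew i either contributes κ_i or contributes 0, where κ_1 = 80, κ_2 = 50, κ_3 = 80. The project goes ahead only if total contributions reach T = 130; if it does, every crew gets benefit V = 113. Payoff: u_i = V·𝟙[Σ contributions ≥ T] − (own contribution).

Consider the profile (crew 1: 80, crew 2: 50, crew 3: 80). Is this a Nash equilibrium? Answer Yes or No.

No

Total = 210 ≥ 130: provided.
Crew 1 (pledges 80, payoff 33): dropping to 0 → total 130, payoff 113. Profitable deviation.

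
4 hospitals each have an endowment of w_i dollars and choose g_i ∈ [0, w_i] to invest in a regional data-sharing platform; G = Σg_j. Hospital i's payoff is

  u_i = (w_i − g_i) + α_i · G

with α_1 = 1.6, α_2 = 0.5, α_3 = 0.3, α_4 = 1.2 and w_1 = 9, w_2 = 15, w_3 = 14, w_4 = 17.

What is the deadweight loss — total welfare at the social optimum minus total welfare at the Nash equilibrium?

∂u_i/∂g_i = α_i − 1, so hospital i contributes w_i if α_i > 1, else 0.
α_i > 1 for i ∈ {1, 4}; NE contributions (9, 0, 0, 17), G = 26.
W^NE = Σw_i − G^NE + (Σα_i)·G^NE = 55 + 2.6·26 = 122.6.
Planner: ∂(Σu_j)/∂g_i = Σα_j − 1 = 2.6 > 0, so everyone contributes w_i; G^SO = 55, W^SO = 55 + 2.6·55 = 198.
Deadweight loss = 75.4.

75.4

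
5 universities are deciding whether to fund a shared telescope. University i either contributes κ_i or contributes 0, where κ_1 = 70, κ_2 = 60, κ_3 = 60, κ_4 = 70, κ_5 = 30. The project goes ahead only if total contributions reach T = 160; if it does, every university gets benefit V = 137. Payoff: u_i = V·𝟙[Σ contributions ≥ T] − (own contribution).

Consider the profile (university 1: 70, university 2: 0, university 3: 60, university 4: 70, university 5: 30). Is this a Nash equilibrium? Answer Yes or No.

Total = 230 ≥ 160: provided.
University 1 (pledges 70, payoff 67): dropping to 0 → total 160, payoff 137. Profitable deviation.

No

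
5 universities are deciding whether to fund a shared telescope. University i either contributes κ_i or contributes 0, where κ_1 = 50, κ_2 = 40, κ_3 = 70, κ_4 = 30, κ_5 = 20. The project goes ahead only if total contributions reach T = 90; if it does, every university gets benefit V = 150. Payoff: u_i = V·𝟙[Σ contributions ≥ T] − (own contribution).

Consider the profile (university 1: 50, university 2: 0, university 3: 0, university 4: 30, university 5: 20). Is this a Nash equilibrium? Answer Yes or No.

Total = 100 ≥ 90: provided.
University 1 (pledges 50, payoff 100): dropping to 0 → total 50, payoff 0. No gain.
University 2 (pledges 0, payoff 150): pledging 40 → total 140, payoff 110. No gain.
University 3 (pledges 0, payoff 150): pledging 70 → total 170, payoff 80. No gain.
University 4 (pledges 30, payoff 120): dropping to 0 → total 70, payoff 0. No gain.
University 5 (pledges 20, payoff 130): dropping to 0 → total 80, payoff 0. No gain.

Yes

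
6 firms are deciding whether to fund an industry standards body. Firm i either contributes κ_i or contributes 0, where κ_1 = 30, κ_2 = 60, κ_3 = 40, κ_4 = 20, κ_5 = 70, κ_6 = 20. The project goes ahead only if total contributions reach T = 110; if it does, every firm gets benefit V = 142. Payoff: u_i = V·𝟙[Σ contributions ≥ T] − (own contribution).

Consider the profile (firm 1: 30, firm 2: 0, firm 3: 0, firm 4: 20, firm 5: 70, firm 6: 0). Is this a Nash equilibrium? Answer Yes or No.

Yes

Total = 120 ≥ 110: provided.
Firm 1 (pledges 30, payoff 112): dropping to 0 → total 90, payoff 0. No gain.
Firm 2 (pledges 0, payoff 142): pledging 60 → total 180, payoff 82. No gain.
Firm 3 (pledges 0, payoff 142): pledging 40 → total 160, payoff 102. No gain.
Firm 4 (pledges 20, payoff 122): dropping to 0 → total 100, payoff 0. No gain.
Firm 5 (pledges 70, payoff 72): dropping to 0 → total 50, payoff 0. No gain.
Firm 6 (pledges 0, payoff 142): pledging 20 → total 140, payoff 122. No gain.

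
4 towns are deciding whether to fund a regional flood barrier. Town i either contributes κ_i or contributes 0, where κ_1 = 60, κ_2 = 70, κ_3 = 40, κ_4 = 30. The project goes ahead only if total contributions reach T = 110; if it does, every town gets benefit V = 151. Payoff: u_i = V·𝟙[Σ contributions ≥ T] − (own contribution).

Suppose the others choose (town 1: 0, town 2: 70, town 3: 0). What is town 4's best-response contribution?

Others' total = 70. Even contributing 30 gives 100 < 110: no benefit either way.
Best response: 0.

0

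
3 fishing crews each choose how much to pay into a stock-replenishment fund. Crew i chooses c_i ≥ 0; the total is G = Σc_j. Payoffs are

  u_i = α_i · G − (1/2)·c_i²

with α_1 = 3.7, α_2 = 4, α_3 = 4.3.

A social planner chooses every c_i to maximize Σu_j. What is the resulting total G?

36

Planner FOC: ∂(Σu_j)/∂c_i = (Σα_j) − c_i = 0, so c_i^SO = Σα_j = 12 for every i; G^SO = 36.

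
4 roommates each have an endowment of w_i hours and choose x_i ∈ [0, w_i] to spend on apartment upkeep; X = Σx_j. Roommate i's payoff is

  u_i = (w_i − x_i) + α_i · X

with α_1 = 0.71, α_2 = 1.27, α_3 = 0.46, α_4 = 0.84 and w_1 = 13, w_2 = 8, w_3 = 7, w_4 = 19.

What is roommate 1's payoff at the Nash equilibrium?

18.68

∂u_i/∂x_i = α_i − 1, so roommate i contributes w_i if α_i > 1, else 0.
α_i > 1 for i ∈ {2}; NE contributions (0, 8, 0, 0), X = 8.
u_1 = (13 − 0) + 0.71·8 = 18.68.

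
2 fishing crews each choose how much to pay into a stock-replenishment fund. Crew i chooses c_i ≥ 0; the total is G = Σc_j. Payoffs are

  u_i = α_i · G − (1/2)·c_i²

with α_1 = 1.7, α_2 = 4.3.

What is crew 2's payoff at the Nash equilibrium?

Crew i's FOC: ∂u_i/∂c_i = α_i − c_i = 0, so c_i* = α_i.
NE contributions = (1.7, 4.3); G = 6.
u_2 = α_2·G − ½·(c_2)² = 4.3·6 − ½·4.3² = 16.555.

16.555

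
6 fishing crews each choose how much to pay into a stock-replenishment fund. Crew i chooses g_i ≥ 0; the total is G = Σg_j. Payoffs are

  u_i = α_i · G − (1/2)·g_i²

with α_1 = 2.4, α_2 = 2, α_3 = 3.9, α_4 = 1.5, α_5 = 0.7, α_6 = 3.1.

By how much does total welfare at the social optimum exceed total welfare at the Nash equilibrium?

388.58

Crew i's FOC: ∂u_i/∂g_i = α_i − g_i = 0, so g_i* = α_i.
NE contributions = (2.4, 2, 3.9, 1.5, 0.7, 3.1); G = 13.6.
W^NE = (Σα)·G − ½Σα_i² = 13.6² − ½·37.32 = 166.3.
Planner sets g_i = Σα_j = 13.6 for every i, so G^SO = 6·13.6 = 81.6.
W^SO = (Σα)·G^SO − ½·6·(Σα)² = (6/2)·13.6² = 554.88.
Deadweight loss = W^SO − W^NE = 388.58.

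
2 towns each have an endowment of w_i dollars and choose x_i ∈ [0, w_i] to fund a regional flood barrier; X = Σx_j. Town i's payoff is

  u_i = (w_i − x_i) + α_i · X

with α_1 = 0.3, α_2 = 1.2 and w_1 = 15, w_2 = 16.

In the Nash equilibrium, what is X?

∂u_i/∂x_i = α_i − 1, so town i contributes w_i if α_i > 1, else 0.
α_i > 1 for i ∈ {2}; NE contributions (0, 16), X = 16.

16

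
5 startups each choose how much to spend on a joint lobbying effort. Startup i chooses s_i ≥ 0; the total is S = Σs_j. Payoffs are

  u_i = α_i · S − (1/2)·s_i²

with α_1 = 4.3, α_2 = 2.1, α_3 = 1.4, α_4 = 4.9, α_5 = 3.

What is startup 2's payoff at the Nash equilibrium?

30.765

Startup i's FOC: ∂u_i/∂s_i = α_i − s_i = 0, so s_i* = α_i.
NE contributions = (4.3, 2.1, 1.4, 4.9, 3); S = 15.7.
u_2 = α_2·S − ½·(s_2)² = 2.1·15.7 − ½·2.1² = 30.765.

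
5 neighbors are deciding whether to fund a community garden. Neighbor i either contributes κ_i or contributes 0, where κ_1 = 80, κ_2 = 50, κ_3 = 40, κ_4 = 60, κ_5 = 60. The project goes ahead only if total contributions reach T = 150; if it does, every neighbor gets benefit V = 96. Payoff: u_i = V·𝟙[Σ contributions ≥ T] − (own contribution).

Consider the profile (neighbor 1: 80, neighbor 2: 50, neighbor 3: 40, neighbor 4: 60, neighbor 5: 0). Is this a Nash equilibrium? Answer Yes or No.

Total = 230 ≥ 150: provided.
Neighbor 1 (pledges 80, payoff 16): dropping to 0 → total 150, payoff 96. Profitable deviation.

No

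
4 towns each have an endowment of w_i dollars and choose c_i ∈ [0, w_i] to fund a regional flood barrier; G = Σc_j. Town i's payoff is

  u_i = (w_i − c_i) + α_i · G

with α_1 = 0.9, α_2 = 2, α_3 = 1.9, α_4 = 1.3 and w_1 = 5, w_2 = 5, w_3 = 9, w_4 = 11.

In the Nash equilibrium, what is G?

∂u_i/∂c_i = α_i − 1, so town i contributes w_i if α_i > 1, else 0.
α_i > 1 for i ∈ {2, 3, 4}; NE contributions (0, 5, 9, 11), G = 25.

25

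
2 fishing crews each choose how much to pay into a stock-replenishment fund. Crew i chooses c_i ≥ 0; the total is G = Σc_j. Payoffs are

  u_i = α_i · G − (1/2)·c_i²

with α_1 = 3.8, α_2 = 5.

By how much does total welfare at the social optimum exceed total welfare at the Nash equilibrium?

Crew i's FOC: ∂u_i/∂c_i = α_i − c_i = 0, so c_i* = α_i.
NE contributions = (3.8, 5); G = 8.8.
W^NE = (Σα)·G − ½Σα_i² = 8.8² − ½·39.44 = 57.72.
Planner sets c_i = Σα_j = 8.8 for every i, so G^SO = 2·8.8 = 17.6.
W^SO = (Σα)·G^SO − ½·2·(Σα)² = (2/2)·8.8² = 77.44.
Deadweight loss = W^SO − W^NE = 19.72.

19.72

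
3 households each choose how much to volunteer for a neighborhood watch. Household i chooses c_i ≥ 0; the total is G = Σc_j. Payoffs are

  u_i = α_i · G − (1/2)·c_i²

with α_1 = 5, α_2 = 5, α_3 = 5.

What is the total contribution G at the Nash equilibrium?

Household i's FOC: ∂u_i/∂c_i = α_i − c_i = 0, so c_i* = α_i.
NE contributions = (5, 5, 5); G = 15.

15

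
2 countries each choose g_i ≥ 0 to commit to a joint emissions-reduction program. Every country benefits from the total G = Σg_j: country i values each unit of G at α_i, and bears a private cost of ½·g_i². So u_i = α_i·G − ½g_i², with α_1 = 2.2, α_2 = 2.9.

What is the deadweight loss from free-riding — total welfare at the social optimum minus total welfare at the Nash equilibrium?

6.625

Country i's FOC: ∂u_i/∂g_i = α_i − g_i = 0, so g_i* = α_i.
NE contributions = (2.2, 2.9); G = 5.1.
W^NE = (Σα)·G − ½Σα_i² = 5.1² − ½·13.25 = 19.385.
Planner sets g_i = Σα_j = 5.1 for every i, so G^SO = 2·5.1 = 10.2.
W^SO = (Σα)·G^SO − ½·2·(Σα)² = (2/2)·5.1² = 26.01.
Deadweight loss = W^SO − W^NE = 6.625.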